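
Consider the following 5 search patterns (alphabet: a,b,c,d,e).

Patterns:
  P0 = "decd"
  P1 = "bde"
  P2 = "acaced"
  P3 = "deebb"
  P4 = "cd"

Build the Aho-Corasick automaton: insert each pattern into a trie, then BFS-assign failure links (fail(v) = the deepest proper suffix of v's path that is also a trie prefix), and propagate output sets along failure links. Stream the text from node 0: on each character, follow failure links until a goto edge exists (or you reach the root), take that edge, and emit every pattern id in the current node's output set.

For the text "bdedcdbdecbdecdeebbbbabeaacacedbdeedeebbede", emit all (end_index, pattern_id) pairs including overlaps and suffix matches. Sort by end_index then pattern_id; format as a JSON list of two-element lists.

Build:
Trie (insert patterns):
  n0 'ε': a→8 b→5 c→17 d→1
  n1 'd': e→2
  n2 'de': c→3 e→14
  n3 'dec': d→4
  n4 'decd': ·  ←P0
  n5 'b': d→6
  n6 'bd': e→7
  n7 'bde': ·  ←P1
  n8 'a': c→9
  n9 'ac': a→10
  n10 'aca': c→11
  n11 'acac': e→12
  n12 'acace': d→13
  n13 'acaced': ·  ←P2
  n14 'dee': b→15
  n15 'deeb': b→16
  n16 'deebb': ·  ←P3
  n17 'c': d→18
  n18 'cd': ·  ←P4

Failure links (BFS by depth):
  n1('d'): parent n0 fail=0; on 'd' 0 → fail=0;  out ∅∪∅=∅
  n5('b'): parent n0 fail=0; on 'b' 0 → fail=0;  out ∅∪∅=∅
  n8('a'): parent n0 fail=0; on 'a' 0 → fail=0;  out ∅∪∅=∅
  n17('c'): parent n0 fail=0; on 'c' 0 → fail=0;  out ∅∪∅=∅
  n2('de'): parent n1 fail=0; on 'e' 0 → fail=0;  out ∅∪∅=∅
  n6('bd'): parent n5 fail=0; on 'd' 0 → fail=1;  out ∅∪∅=∅
  n9('ac'): parent n8 fail=0; on 'c' 0 → fail=17;  out ∅∪∅=∅
  n18('cd'): parent n17 fail=0; on 'd' 0 → fail=1;  out {4}∪∅={4}
  n3('dec'): parent n2 fail=0; on 'c' 0 → fail=17;  out ∅∪∅=∅
  n7('bde'): parent n6 fail=1; on 'e' 1 → fail=2;  out {1}∪∅={1}
  n10('aca'): parent n9 fail=17; on 'a' 17→0 → fail=8;  out ∅∪∅=∅
  n14('dee'): parent n2 fail=0; on 'e' 0 → fail=0;  out ∅∪∅=∅
  n4('decd'): parent n3 fail=17; on 'd' 17 → fail=18;  out {0}∪{4}={0,4}
  n11('acac'): parent n10 fail=8; on 'c' 8 → fail=9;  out ∅∪∅=∅
  n15('deeb'): parent n14 fail=0; on 'b' 0 → fail=5;  out ∅∪∅=∅
  n12('acace'): parent n11 fail=9; on 'e' 9→17→0 → fail=0;  out ∅∪∅=∅
  n16('deebb'): parent n15 fail=5; on 'b' 5→0 → fail=5;  out {3}∪∅={3}
  n13('acaced'): parent n12 fail=0; on 'd' 0 → fail=1;  out {2}∪∅={2}

Run:
pos 0 'b': at 5
pos 1 'd': at 6
pos 2 'e': at 7  emit P1@[0:2]
pos 3 'd': at 1 ·f
pos 4 'c': at 17 ·f
pos 5 'd': at 18  emit P4@[4:5]
pos 6 'b': at 5 ·f
pos 7 'd': at 6
pos 8 'e': at 7  emit P1@[6:8]
pos 9 'c': at 3 ·f
pos 10 'b': at 5 ·f
pos 11 'd': at 6
pos 12 'e': at 7  emit P1@[10:12]
pos 13 'c': at 3 ·f
pos 14 'd': at 4  emit P0@[11:14],P4@[13:14]
pos 15 'e': at 2 ·f
pos 16 'e': at 14
pos 17 'b': at 15
pos 18 'b': at 16  emit P3@[14:18]
pos 19 'b': at 5 ·f
pos 20 'b': at 5 ·f
pos 21 'a': at 8 ·f
pos 22 'b': at 5 ·f
pos 23 'e': at 0 ·f
pos 24 'a': at 8
pos 25 'a': at 8 ·f
pos 26 'c': at 9
pos 27 'a': at 10
pos 28 'c': at 11
pos 29 'e': at 12
pos 30 'd': at 13  emit P2@[25:30]
pos 31 'b': at 5 ·f
pos 32 'd': at 6
pos 33 'e': at 7  emit P1@[31:33]
pos 34 'e': at 14 ·f
pos 35 'd': at 1 ·f
pos 36 'e': at 2
pos 37 'e': at 14
pos 38 'b': at 15
pos 39 'b': at 16  emit P3@[35:39]
pos 40 'e': at 0 ·f
pos 41 'd': at 1
pos 42 'e': at 2

Result: [[2,1],[5,4],[8,1],[12,1],[14,0],[14,4],[18,3],[30,2],[33,1],[39,3]]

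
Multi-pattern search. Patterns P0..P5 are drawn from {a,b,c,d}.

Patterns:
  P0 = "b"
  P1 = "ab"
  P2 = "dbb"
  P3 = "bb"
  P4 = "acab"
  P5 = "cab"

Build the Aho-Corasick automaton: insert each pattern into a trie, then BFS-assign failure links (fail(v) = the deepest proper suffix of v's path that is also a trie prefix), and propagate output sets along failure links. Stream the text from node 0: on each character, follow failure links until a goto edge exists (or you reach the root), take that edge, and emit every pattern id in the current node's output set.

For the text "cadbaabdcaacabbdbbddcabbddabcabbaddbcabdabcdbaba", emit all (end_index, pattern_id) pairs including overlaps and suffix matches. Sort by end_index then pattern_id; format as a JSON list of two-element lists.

Build:
Trie (insert patterns):
  0='ε' goto a→2 b→1 c→11 d→4
  1='b' goto b→7  [P0 ends]
  2='a' goto b→3 c→8
  3='ab' goto ·  [P1 ends]
  4='d' goto b→5
  5='db' goto b→6
  6='dbb' goto ·  [P2 ends]
  7='bb' goto ·  [P3 ends]
  8='ac' goto a→9
  9='aca' goto b→10
  10='acab' goto ·  [P4 ends]
  11='c' goto a→12
  12='ca' goto b→13
  13='cab' goto ·  [P5 ends]

BFS fail/out derivation:
  fail(1) 'b': from fail(0)=0 chase 'b': 0 ⇒ 0;  out={0}∪out(0)={0}
  fail(2) 'a': from fail(0)=0 chase 'a': 0 ⇒ 0;  out=∅∪out(0)=∅
  fail(4) 'd': from fail(0)=0 chase 'd': 0 ⇒ 0;  out=∅∪out(0)=∅
  fail(11) 'c': from fail(0)=0 chase 'c': 0 ⇒ 0;  out=∅∪out(0)=∅
  fail(3) 'ab': from fail(2)=0 chase 'b': 0 ⇒ 1;  out={1}∪out(1)={0,1}
  fail(5) 'db': from fail(4)=0 chase 'b': 0 ⇒ 1;  out=∅∪out(1)={0}
  fail(7) 'bb': from fail(1)=0 chase 'b': 0 ⇒ 1;  out={3}∪out(1)={0,3}
  fail(8) 'ac': from fail(2)=0 chase 'c': 0 ⇒ 11;  out=∅∪out(11)=∅
  fail(12) 'ca': from fail(11)=0 chase 'a': 0 ⇒ 2;  out=∅∪out(2)=∅
  fail(6) 'dbb': from fail(5)=1 chase 'b': 1 ⇒ 7;  out={2}∪out(7)={0,2,3}
  fail(9) 'aca': from fail(8)=11 chase 'a': 11 ⇒ 12;  out=∅∪out(12)=∅
  fail(13) 'cab': from fail(12)=2 chase 'b': 2 ⇒ 3;  out={5}∪out(3)={0,1,5}
  fail(10) 'acab': from fail(9)=12 chase 'b': 12 ⇒ 13;  out={4}∪out(13)={0,1,4,5}

Text stream:
[0] read 'c'  n0⇒n11
[1] read 'a'  n11⇒n12
[2] read 'd'  n12⇒n4 (via fail)
[3] read 'b'  n4⇒n5  emit P0@[3:3]
[4] read 'a'  n5⇒n2 (via fail)
[5] read 'a'  n2⇒n2 (via fail)
[6] read 'b'  n2⇒n3  emit P0@[6:6],P1@[5:6]
[7] read 'd'  n3⇒n4 (via fail)
[8] read 'c'  n4⇒n11 (via fail)
[9] read 'a'  n11⇒n12
[10] read 'a'  n12⇒n2 (via fail)
[11] read 'c'  n2⇒n8
[12] read 'a'  n8⇒n9
[13] read 'b'  n9⇒n10  emit P0@[13:13],P1@[12:13],P4@[10:13],P5@[11:13]
[14] read 'b'  n10⇒n7 (via fail)  emit P0@[14:14],P3@[13:14]
[15] read 'd'  n7⇒n4 (via fail)
[16] read 'b'  n4⇒n5  emit P0@[16:16]
[17] read 'b'  n5⇒n6  emit P0@[17:17],P2@[15:17],P3@[16:17]
[18] read 'd'  n6⇒n4 (via fail)
[19] read 'd'  n4⇒n4 (via fail)
[20] read 'c'  n4⇒n11 (via fail)
[21] read 'a'  n11⇒n12
[22] read 'b'  n12⇒n13  emit P0@[22:22],P1@[21:22],P5@[20:22]
[23] read 'b'  n13⇒n7 (via fail)  emit P0@[23:23],P3@[22:23]
[24] read 'd'  n7⇒n4 (via fail)
[25] read 'd'  n4⇒n4 (via fail)
[26] read 'a'  n4⇒n2 (via fail)
[27] read 'b'  n2⇒n3  emit P0@[27:27],P1@[26:27]
[28] read 'c'  n3⇒n11 (via fail)
[29] read 'a'  n11⇒n12
[30] read 'b'  n12⇒n13  emit P0@[30:30],P1@[29:30],P5@[28:30]
[31] read 'b'  n13⇒n7 (via fail)  emit P0@[31:31],P3@[30:31]
[32] read 'a'  n7⇒n2 (via fail)
[33] read 'd'  n2⇒n4 (via fail)
[34] read 'd'  n4⇒n4 (via fail)
[35] read 'b'  n4⇒n5  emit P0@[35:35]
[36] read 'c'  n5⇒n11 (via fail)
[37] read 'a'  n11⇒n12
[38] read 'b'  n12⇒n13  emit P0@[38:38],P1@[37:38],P5@[36:38]
[39] read 'd'  n13⇒n4 (via fail)
[40] read 'a'  n4⇒n2 (via fail)
[41] read 'b'  n2⇒n3  emit P0@[41:41],P1@[40:41]
[42] read 'c'  n3⇒n11 (via fail)
[43] read 'd'  n11⇒n4 (via fail)
[44] read 'b'  n4⇒n5  emit P0@[44:44]
[45] read 'a'  n5⇒n2 (via fail)
[46] read 'b'  n2⇒n3  emit P0@[46:46],P1@[45:46]
[47] read 'a'  n3⇒n2 (via fail)

Result: [[3,0],[6,0],[6,1],[13,0],[13,1],[13,4],[13,5],[14,0],[14,3],[16,0],[17,0],[17,2],[17,3],[22,0],[22,1],[22,5],[23,0],[23,3],[27,0],[27,1],[30,0],[30,1],[30,5],[31,0],[31,3],[35,0],[38,0],[38,1],[38,5],[41,0],[41,1],[44,0],[46,0],[46,1]]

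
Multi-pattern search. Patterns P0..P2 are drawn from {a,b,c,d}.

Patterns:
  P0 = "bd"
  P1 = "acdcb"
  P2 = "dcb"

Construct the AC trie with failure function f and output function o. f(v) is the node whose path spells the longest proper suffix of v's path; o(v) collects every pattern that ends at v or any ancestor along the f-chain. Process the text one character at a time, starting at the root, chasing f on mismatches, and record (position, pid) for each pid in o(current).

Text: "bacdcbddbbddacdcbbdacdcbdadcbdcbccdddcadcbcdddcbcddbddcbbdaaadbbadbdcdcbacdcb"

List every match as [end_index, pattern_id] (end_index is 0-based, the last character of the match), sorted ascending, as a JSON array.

Build:
Trie nodes:
  0='ε' goto a→3 b→1 d→8
  1='b' goto d→2
  2='bd' goto ·  [P0 ends]
  3='a' goto c→4
  4='ac' goto d→5
  5='acd' goto c→6
  6='acdc' goto b→7
  7='acdcb' goto ·  [P1 ends]
  8='d' goto c→9
  9='dc' goto b→10
  10='dcb' goto ·  [P2 ends]

BFS fail/out derivation:
  fail(1) 'b': from fail(0)=0 chase 'b': 0 ⇒ 0;  out=∅∪out(0)=∅
  fail(3) 'a': from fail(0)=0 chase 'a': 0 ⇒ 0;  out=∅∪out(0)=∅
  fail(8) 'd': from fail(0)=0 chase 'd': 0 ⇒ 0;  out=∅∪out(0)=∅
  fail(2) 'bd': from fail(1)=0 chase 'd': 0 ⇒ 8;  out={0}∪out(8)={0}
  fail(4) 'ac': from fail(3)=0 chase 'c': 0 ⇒ 0;  out=∅∪out(0)=∅
  fail(9) 'dc': from fail(8)=0 chase 'c': 0 ⇒ 0;  out=∅∪out(0)=∅
  fail(5) 'acd': from fail(4)=0 chase 'd': 0 ⇒ 8;  out=∅∪out(8)=∅
  fail(10) 'dcb': from fail(9)=0 chase 'b': 0 ⇒ 1;  out={2}∪out(1)={2}
  fail(6) 'acdc': from fail(5)=8 chase 'c': 8 ⇒ 9;  out=∅∪out(9)=∅
  fail(7) 'acdcb': from fail(6)=9 chase 'b': 9 ⇒ 10;  out={1}∪out(10)={1,2}

Text stream:
[0] read 'b'  n0⇒n1
[1] read 'a'  n1⇒n3 (via fail)
[2] read 'c'  n3⇒n4
[3] read 'd'  n4⇒n5
[4] read 'c'  n5⇒n6
[5] read 'b'  n6⇒n7  ** P1@[1:5],P2@[3:5]
[6] read 'd'  n7⇒n2 (via fail)  ** P0@[5:6]
[7] read 'd'  n2⇒n8 (via fail)
[8] read 'b'  n8⇒n1 (via fail)
[9] read 'b'  n1⇒n1 (via fail)
[10] read 'd'  n1⇒n2  ** P0@[9:10]
[11] read 'd'  n2⇒n8 (via fail)
[12] read 'a'  n8⇒n3 (via fail)
[13] read 'c'  n3⇒n4
[14] read 'd'  n4⇒n5
[15] read 'c'  n5⇒n6
[16] read 'b'  n6⇒n7  ** P1@[12:16],P2@[14:16]
[17] read 'b'  n7⇒n1 (via fail)
[18] read 'd'  n1⇒n2  ** P0@[17:18]
[19] read 'a'  n2⇒n3 (via fail)
[20] read 'c'  n3⇒n4
[21] read 'd'  n4⇒n5
[22] read 'c'  n5⇒n6
[23] read 'b'  n6⇒n7  ** P1@[19:23],P2@[21:23]
[24] read 'd'  n7⇒n2 (via fail)  ** P0@[23:24]
[25] read 'a'  n2⇒n3 (via fail)
[26] read 'd'  n3⇒n8 (via fail)
[27] read 'c'  n8⇒n9
[28] read 'b'  n9⇒n10  ** P2@[26:28]
[29] read 'd'  n10⇒n2 (via fail)  ** P0@[28:29]
[30] read 'c'  n2⇒n9 (via fail)
[31] read 'b'  n9⇒n10  ** P2@[29:31]
[32] read 'c'  n10⇒n0 (via fail)
[33] read 'c'  n0⇒n0
[34] read 'd'  n0⇒n8
[35] read 'd'  n8⇒n8 (via fail)
[36] read 'd'  n8⇒n8 (via fail)
[37] read 'c'  n8⇒n9
[38] read 'a'  n9⇒n3 (via fail)
[39] read 'd'  n3⇒n8 (via fail)
[40] read 'c'  n8⇒n9
[41] read 'b'  n9⇒n10  ** P2@[39:41]
[42] read 'c'  n10⇒n0 (via fail)
[43] read 'd'  n0⇒n8
[44] read 'd'  n8⇒n8 (via fail)
[45] read 'd'  n8⇒n8 (via fail)
[46] read 'c'  n8⇒n9
[47] read 'b'  n9⇒n10  ** P2@[45:47]
[48] read 'c'  n10⇒n0 (via fail)
[49] read 'd'  n0⇒n8
[50] read 'd'  n8⇒n8 (via fail)
[51] read 'b'  n8⇒n1 (via fail)
[52] read 'd'  n1⇒n2  ** P0@[51:52]
[53] read 'd'  n2⇒n8 (via fail)
[54] read 'c'  n8⇒n9
[55] read 'b'  n9⇒n10  ** P2@[53:55]
[56] read 'b'  n10⇒n1 (via fail)
[57] read 'd'  n1⇒n2  ** P0@[56:57]
[58] read 'a'  n2⇒n3 (via fail)
[59] read 'a'  n3⇒n3 (via fail)
[60] read 'a'  n3⇒n3 (via fail)
[61] read 'd'  n3⇒n8 (via fail)
[62] read 'b'  n8⇒n1 (via fail)
[63] read 'b'  n1⇒n1 (via fail)
[64] read 'a'  n1⇒n3 (via fail)
[65] read 'd'  n3⇒n8 (via fail)
[66] read 'b'  n8⇒n1 (via fail)
[67] read 'd'  n1⇒n2  ** P0@[66:67]
[68] read 'c'  n2⇒n9 (via fail)
[69] read 'd'  n9⇒n8 (via fail)
[70] read 'c'  n8⇒n9
[71] read 'b'  n9⇒n10  ** P2@[69:71]
[72] read 'a'  n10⇒n3 (via fail)
[73] read 'c'  n3⇒n4
[74] read 'd'  n4⇒n5
[75] read 'c'  n5⇒n6
[76] read 'b'  n6⇒n7  ** P1@[72:76],P2@[74:76]

Result: [[5,1],[5,2],[6,0],[10,0],[16,1],[16,2],[18,0],[23,1],[23,2],[24,0],[28,2],[29,0],[31,2],[41,2],[47,2],[52,0],[55,2],[57,0],[67,0],[71,2],[76,1],[76,2]]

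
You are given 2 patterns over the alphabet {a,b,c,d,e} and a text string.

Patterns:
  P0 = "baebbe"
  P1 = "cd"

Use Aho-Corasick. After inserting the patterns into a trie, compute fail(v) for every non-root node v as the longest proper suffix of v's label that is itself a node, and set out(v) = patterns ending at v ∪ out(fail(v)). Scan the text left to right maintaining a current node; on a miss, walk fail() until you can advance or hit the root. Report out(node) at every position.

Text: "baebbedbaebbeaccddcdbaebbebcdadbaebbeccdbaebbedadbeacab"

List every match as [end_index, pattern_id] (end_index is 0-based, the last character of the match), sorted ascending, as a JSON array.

Construct AC machine:
Trie (insert patterns):
  0='ε' goto b→1 c→7
  1='b' goto a→2
  2='ba' goto e→3
  3='bae' goto b→4
  4='baeb' goto b→5
  5='baebb' goto e→6
  6='baebbe' goto ·  ←P0
  7='c' goto d→8
  8='cd' goto ·  ←P1

Failure links (BFS by depth):
  n1('b'): parent n0 fail=0; on 'b' 0 → fail=0;  out ∅∪∅=∅
  n7('c'): parent n0 fail=0; on 'c' 0 → fail=0;  out ∅∪∅=∅
  n2('ba'): parent n1 fail=0; on 'a' 0 → fail=0;  out ∅∪∅=∅
  n8('cd'): parent n7 fail=0; on 'd' 0 → fail=0;  out {1}∪∅={1}
  n3('bae'): parent n2 fail=0; on 'e' 0 → fail=0;  out ∅∪∅=∅
  n4('baeb'): parent n3 fail=0; on 'b' 0 → fail=1;  out ∅∪∅=∅
  n5('baebb'): parent n4 fail=1; on 'b' 1→0 → fail=1;  out ∅∪∅=∅
  n6('baebbe'): parent n5 fail=1; on 'e' 1→0 → fail=0;  out {0}∪∅={0}

Run:
i=0 'b': node 0→1
i=1 'a': node 1→2
i=2 'e': node 2→3
i=3 'b': node 3→4
i=4 'b': node 4→5
i=5 'e': node 5→6  ** P0@[0:5]
i=6 'd': node 6→0 (fail-walked)
i=7 'b': node 0→1
i=8 'a': node 1→2
i=9 'e': node 2→3
i=10 'b': node 3→4
i=11 'b': node 4→5
i=12 'e': node 5→6  ** P0@[7:12]
i=13 'a': node 6→0 (fail-walked)
i=14 'c': node 0→7
i=15 'c': node 7→7 (fail-walked)
i=16 'd': node 7→8  ** P1@[15:16]
i=17 'd': node 8→0 (fail-walked)
i=18 'c': node 0→7
i=19 'd': node 7→8  ** P1@[18:19]
i=20 'b': node 8→1 (fail-walked)
i=21 'a': node 1→2
i=22 'e': node 2→3
i=23 'b': node 3→4
i=24 'b': node 4→5
i=25 'e': node 5→6  ** P0@[20:25]
i=26 'b': node 6→1 (fail-walked)
i=27 'c': node 1→7 (fail-walked)
i=28 'd': node 7→8  ** P1@[27:28]
i=29 'a': node 8→0 (fail-walked)
i=30 'd': node 0→0
i=31 'b': node 0→1
i=32 'a': node 1→2
i=33 'e': node 2→3
i=34 'b': node 3→4
i=35 'b': node 4→5
i=36 'e': node 5→6  ** P0@[31:36]
i=37 'c': node 6→7 (fail-walked)
i=38 'c': node 7→7 (fail-walked)
i=39 'd': node 7→8  ** P1@[38:39]
i=40 'b': node 8→1 (fail-walked)
i=41 'a': node 1→2
i=42 'e': node 2→3
i=43 'b': node 3→4
i=44 'b': node 4→5
i=45 'e': node 5→6  ** P0@[40:45]
i=46 'd': node 6→0 (fail-walked)
i=47 'a': node 0→0
i=48 'd': node 0→0
i=49 'b': node 0→1
i=50 'e': node 1→0 (fail-walked)
i=51 'a': node 0→0
i=52 'c': node 0→7
i=53 'a': node 7→0 (fail-walked)
i=54 'b': node 0→1

Matches: [[5,0],[12,0],[16,1],[19,1],[25,0],[28,1],[36,0],[39,1],[45,0]]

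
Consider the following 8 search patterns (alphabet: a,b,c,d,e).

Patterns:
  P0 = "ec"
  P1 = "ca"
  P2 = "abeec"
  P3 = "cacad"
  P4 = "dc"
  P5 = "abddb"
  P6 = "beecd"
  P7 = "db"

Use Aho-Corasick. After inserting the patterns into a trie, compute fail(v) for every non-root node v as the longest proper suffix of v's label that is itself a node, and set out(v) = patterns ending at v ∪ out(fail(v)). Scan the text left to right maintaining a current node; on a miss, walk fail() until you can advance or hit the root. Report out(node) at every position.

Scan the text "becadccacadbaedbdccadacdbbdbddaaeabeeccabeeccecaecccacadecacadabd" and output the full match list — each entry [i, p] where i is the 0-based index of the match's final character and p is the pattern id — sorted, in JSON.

Build:
Trie nodes:
  n0 'ε': a→5 b→18 c→3 d→13 e→1
  n1 'e': c→2
  n2 'ec': ·  ←P0
  n3 'c': a→4
  n4 'ca': c→10  ←P1
  n5 'a': b→6
  n6 'ab': d→15 e→7
  n7 'abe': e→8
  n8 'abee': c→9
  n9 'abeec': ·  ←P2
  n10 'cac': a→11
  n11 'caca': d→12
  n12 'cacad': ·  ←P3
  n13 'd': b→23 c→14
  n14 'dc': ·  ←P4
  n15 'abd': d→16
  n16 'abdd': b→17
  n17 'abddb': ·  ←P5
  n18 'b': e→19
  n19 'be': e→20
  n20 'bee': c→21
  n21 'beec': d→22
  n22 'beecd': ·  ←P6
  n23 'db': ·  ←P7

BFS fail/out derivation:
  fail(1) 'e': from fail(0)=0 chase 'e': 0 ⇒ 0;  out=∅∪out(0)=∅
  fail(3) 'c': from fail(0)=0 chase 'c': 0 ⇒ 0;  out=∅∪out(0)=∅
  fail(5) 'a': from fail(0)=0 chase 'a': 0 ⇒ 0;  out=∅∪out(0)=∅
  fail(13) 'd': from fail(0)=0 chase 'd': 0 ⇒ 0;  out=∅∪out(0)=∅
  fail(18) 'b': from fail(0)=0 chase 'b': 0 ⇒ 0;  out=∅∪out(0)=∅
  fail(2) 'ec': from fail(1)=0 chase 'c': 0 ⇒ 3;  out={0}∪out(3)={0}
  fail(4) 'ca': from fail(3)=0 chase 'a': 0 ⇒ 5;  out={1}∪out(5)={1}
  fail(6) 'ab': from fail(5)=0 chase 'b': 0 ⇒ 18;  out=∅∪out(18)=∅
  fail(14) 'dc': from fail(13)=0 chase 'c': 0 ⇒ 3;  out={4}∪out(3)={4}
  fail(19) 'be': from fail(18)=0 chase 'e': 0 ⇒ 1;  out=∅∪out(1)=∅
  fail(23) 'db': from fail(13)=0 chase 'b': 0 ⇒ 18;  out={7}∪out(18)={7}
  fail(7) 'abe': from fail(6)=18 chase 'e': 18 ⇒ 19;  out=∅∪out(19)=∅
  fail(10) 'cac': from fail(4)=5 chase 'c': 5→0 ⇒ 3;  out=∅∪out(3)=∅
  fail(15) 'abd': from fail(6)=18 chase 'd': 18→0 ⇒ 13;  out=∅∪out(13)=∅
  fail(20) 'bee': from fail(19)=1 chase 'e': 1→0 ⇒ 1;  out=∅∪out(1)=∅
  fail(8) 'abee': from fail(7)=19 chase 'e': 19 ⇒ 20;  out=∅∪out(20)=∅
  fail(11) 'caca': from fail(10)=3 chase 'a': 3 ⇒ 4;  out=∅∪out(4)={1}
  fail(16) 'abdd': from fail(15)=13 chase 'd': 13→0 ⇒ 13;  out=∅∪out(13)=∅
  fail(21) 'beec': from fail(20)=1 chase 'c': 1 ⇒ 2;  out=∅∪out(2)={0}
  fail(9) 'abeec': from fail(8)=20 chase 'c': 20 ⇒ 21;  out={2}∪out(21)={0,2}
  fail(12) 'cacad': from fail(11)=4 chase 'd': 4→5→0 ⇒ 13;  out={3}∪out(13)={3}
  fail(17) 'abddb': from fail(16)=13 chase 'b': 13 ⇒ 23;  out={5}∪out(23)={5,7}
  fail(22) 'beecd': from fail(21)=2 chase 'd': 2→3→0 ⇒ 13;  out={6}∪out(13)={6}

Run:
i=0 'b': node 0→18
i=1 'e': node 18→19
i=2 'c': node 19→2 (via fail)  ** P0@[1:2]
i=3 'a': node 2→4 (via fail)  ** P1@[2:3]
i=4 'd': node 4→13 (via fail)
i=5 'c': node 13→14  ** P4@[4:5]
i=6 'c': node 14→3 (via fail)
i=7 'a': node 3→4  ** P1@[6:7]
i=8 'c': node 4→10
i=9 'a': node 10→11  ** P1@[8:9]
i=10 'd': node 11→12  ** P3@[6:10]
i=11 'b': node 12→23 (via fail)  ** P7@[10:11]
i=12 'a': node 23→5 (via fail)
i=13 'e': node 5→1 (via fail)
i=14 'd': node 1→13 (via fail)
i=15 'b': node 13→23  ** P7@[14:15]
i=16 'd': node 23→13 (via fail)
i=17 'c': node 13→14  ** P4@[16:17]
i=18 'c': node 14→3 (via fail)
i=19 'a': node 3→4  ** P1@[18:19]
i=20 'd': node 4→13 (via fail)
i=21 'a': node 13→5 (via fail)
i=22 'c': node 5→3 (via fail)
i=23 'd': node 3→13 (via fail)
i=24 'b': node 13→23  ** P7@[23:24]
i=25 'b': node 23→18 (via fail)
i=26 'd': node 18→13 (via fail)
i=27 'b': node 13→23  ** P7@[26:27]
i=28 'd': node 23→13 (via fail)
i=29 'd': node 13→13 (via fail)
i=30 'a': node 13→5 (via fail)
i=31 'a': node 5→5 (via fail)
i=32 'e': node 5→1 (via fail)
i=33 'a': node 1→5 (via fail)
i=34 'b': node 5→6
i=35 'e': node 6→7
i=36 'e': node 7→8
i=37 'c': node 8→9  ** P0@[36:37],P2@[33:37]
i=38 'c': node 9→3 (via fail)
i=39 'a': node 3→4  ** P1@[38:39]
i=40 'b': node 4→6 (via fail)
i=41 'e': node 6→7
i=42 'e': node 7→8
i=43 'c': node 8→9  ** P0@[42:43],P2@[39:43]
i=44 'c': node 9→3 (via fail)
i=45 'e': node 3→1 (via fail)
i=46 'c': node 1→2  ** P0@[45:46]
i=47 'a': node 2→4 (via fail)  ** P1@[46:47]
i=48 'e': node 4→1 (via fail)
i=49 'c': node 1→2  ** P0@[48:49]
i=50 'c': node 2→3 (via fail)
i=51 'c': node 3→3 (via fail)
i=52 'a': node 3→4  ** P1@[51:52]
i=53 'c': node 4→10
i=54 'a': node 10→11  ** P1@[53:54]
i=55 'd': node 11→12  ** P3@[51:55]
i=56 'e': node 12→1 (via fail)
i=57 'c': node 1→2  ** P0@[56:57]
i=58 'a': node 2→4 (via fail)  ** P1@[57:58]
i=59 'c': node 4→10
i=60 'a': node 10→11  ** P1@[59:60]
i=61 'd': node 11→12  ** P3@[57:61]
i=62 'a': node 12→5 (via fail)
i=63 'b': node 5→6
i=64 'd': node 6→15

Result: [[2,0],[3,1],[5,4],[7,1],[9,1],[10,3],[11,7],[15,7],[17,4],[19,1],[24,7],[27,7],[37,0],[37,2],[39,1],[43,0],[43,2],[46,0],[47,1],[49,0],[52,1],[54,1],[55,3],[57,0],[58,1],[60,1],[61,3]]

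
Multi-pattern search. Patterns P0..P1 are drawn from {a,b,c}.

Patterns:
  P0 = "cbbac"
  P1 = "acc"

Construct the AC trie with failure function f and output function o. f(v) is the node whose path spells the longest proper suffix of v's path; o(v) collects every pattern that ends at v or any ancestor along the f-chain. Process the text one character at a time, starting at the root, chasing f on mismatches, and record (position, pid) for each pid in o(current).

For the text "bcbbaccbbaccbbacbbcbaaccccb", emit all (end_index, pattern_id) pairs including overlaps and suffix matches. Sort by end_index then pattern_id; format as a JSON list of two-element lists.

Build automaton:
Trie (insert patterns):
  n0 'ε': a→6 c→1
  n1 'c': b→2
  n2 'cb': b→3
  n3 'cbb': a→4
  n4 'cbba': c→5
  n5 'cbbac': ·  [P0 ends]
  n6 'a': c→7
  n7 'ac': c→8
  n8 'acc': ·  [P1 ends]

BFS fail/out derivation:
  n1('c'): parent n0 fail=0; on 'c' 0 → fail=0;  out ∅∪∅=∅
  n6('a'): parent n0 fail=0; on 'a' 0 → fail=0;  out ∅∪∅=∅
  n2('cb'): parent n1 fail=0; on 'b' 0 → fail=0;  out ∅∪∅=∅
  n7('ac'): parent n6 fail=0; on 'c' 0 → fail=1;  out ∅∪∅=∅
  n3('cbb'): parent n2 fail=0; on 'b' 0 → fail=0;  out ∅∪∅=∅
  n8('acc'): parent n7 fail=1; on 'c' 1→0 → fail=1;  out {1}∪∅={1}
  n4('cbba'): parent n3 fail=0; on 'a' 0 → fail=6;  out ∅∪∅=∅
  n5('cbbac'): parent n4 fail=6; on 'c' 6 → fail=7;  out {0}∪∅={0}

Run:
[0] read 'b'  n0⇒n0
[1] read 'c'  n0⇒n1
[2] read 'b'  n1⇒n2
[3] read 'b'  n2⇒n3
[4] read 'a'  n3⇒n4
[5] read 'c'  n4⇒n5  ** P0@[1:5]
[6] read 'c'  n5⇒n8 (fail-walked)  ** P1@[4:6]
[7] read 'b'  n8⇒n2 (fail-walked)
[8] read 'b'  n2⇒n3
[9] read 'a'  n3⇒n4
[10] read 'c'  n4⇒n5  ** P0@[6:10]
[11] read 'c'  n5⇒n8 (fail-walked)  ** P1@[9:11]
[12] read 'b'  n8⇒n2 (fail-walked)
[13] read 'b'  n2⇒n3
[14] read 'a'  n3⇒n4
[15] read 'c'  n4⇒n5  ** P0@[11:15]
[16] read 'b'  n5⇒n2 (fail-walked)
[17] read 'b'  n2⇒n3
[18] read 'c'  n3⇒n1 (fail-walked)
[19] read 'b'  n1⇒n2
[20] read 'a'  n2⇒n6 (fail-walked)
[21] read 'a'  n6⇒n6 (fail-walked)
[22] read 'c'  n6⇒n7
[23] read 'c'  n7⇒n8  ** P1@[21:23]
[24] read 'c'  n8⇒n1 (fail-walked)
[25] read 'c'  n1⇒n1 (fail-walked)
[26] read 'b'  n1⇒n2

All matches (sorted): [[5,0],[6,1],[10,0],[11,1],[15,0],[23,1]]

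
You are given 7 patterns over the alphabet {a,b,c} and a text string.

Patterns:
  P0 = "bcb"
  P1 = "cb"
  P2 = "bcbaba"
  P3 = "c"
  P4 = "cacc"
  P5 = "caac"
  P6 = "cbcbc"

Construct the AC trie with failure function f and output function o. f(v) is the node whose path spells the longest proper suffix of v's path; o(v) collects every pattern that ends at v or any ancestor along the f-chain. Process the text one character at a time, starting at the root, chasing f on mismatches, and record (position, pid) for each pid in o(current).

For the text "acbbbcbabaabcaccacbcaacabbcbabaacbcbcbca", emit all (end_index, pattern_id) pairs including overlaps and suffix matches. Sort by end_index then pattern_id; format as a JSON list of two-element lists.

Build:
Trie nodes:
  n0 'ε': b→1 c→4
  n1 'b': c→2
  n2 'bc': b→3
  n3 'bcb': a→6  ←P0
  n4 'c': a→9 b→5  ←P3
  n5 'cb': c→14  ←P1
  n6 'bcba': b→7
  n7 'bcbab': a→8
  n8 'bcbaba': ·  ←P2
  n9 'ca': a→12 c→10
  n10 'cac': c→11
  n11 'cacc': ·  ←P4
  n12 'caa': c→13
  n13 'caac': ·  ←P5
  n14 'cbc': b→15
  n15 'cbcb': c→16
  n16 'cbcbc': ·  ←P6

Failure links (BFS by depth):
  fail(1) 'b': from fail(0)=0 chase 'b': 0 ⇒ 0;  out=∅∪out(0)=∅
  fail(4) 'c': from fail(0)=0 chase 'c': 0 ⇒ 0;  out={3}∪out(0)={3}
  fail(2) 'bc': from fail(1)=0 chase 'c': 0 ⇒ 4;  out=∅∪out(4)={3}
  fail(5) 'cb': from fail(4)=0 chase 'b': 0 ⇒ 1;  out={1}∪out(1)={1}
  fail(9) 'ca': from fail(4)=0 chase 'a': 0 ⇒ 0;  out=∅∪out(0)=∅
  fail(3) 'bcb': from fail(2)=4 chase 'b': 4 ⇒ 5;  out={0}∪out(5)={0,1}
  fail(10) 'cac': from fail(9)=0 chase 'c': 0 ⇒ 4;  out=∅∪out(4)={3}
  fail(12) 'caa': from fail(9)=0 chase 'a': 0 ⇒ 0;  out=∅∪out(0)=∅
  fail(14) 'cbc': from fail(5)=1 chase 'c': 1 ⇒ 2;  out=∅∪out(2)={3}
  fail(6) 'bcba': from fail(3)=5 chase 'a': 5→1→0 ⇒ 0;  out=∅∪out(0)=∅
  fail(11) 'cacc': from fail(10)=4 chase 'c': 4→0 ⇒ 4;  out={4}∪out(4)={3,4}
  fail(13) 'caac': from fail(12)=0 chase 'c': 0 ⇒ 4;  out={5}∪out(4)={3,5}
  fail(15) 'cbcb': from fail(14)=2 chase 'b': 2 ⇒ 3;  out=∅∪out(3)={0,1}
  fail(7) 'bcbab': from fail(6)=0 chase 'b': 0 ⇒ 1;  out=∅∪out(1)=∅
  fail(16) 'cbcbc': from fail(15)=3 chase 'c': 3→5 ⇒ 14;  out={6}∪out(14)={3,6}
  fail(8) 'bcbaba': from fail(7)=1 chase 'a': 1→0 ⇒ 0;  out={2}∪out(0)={2}

Text stream:
[0] read 'a'  n0⇒n0
[1] read 'c'  n0⇒n4  ** P3@[1:1]
[2] read 'b'  n4⇒n5  ** P1@[1:2]
[3] read 'b'  n5⇒n1 (via fail)
[4] read 'b'  n1⇒n1 (via fail)
[5] read 'c'  n1⇒n2  ** P3@[5:5]
[6] read 'b'  n2⇒n3  ** P0@[4:6],P1@[5:6]
[7] read 'a'  n3⇒n6
[8] read 'b'  n6⇒n7
[9] read 'a'  n7⇒n8  ** P2@[4:9]
[10] read 'a'  n8⇒n0 (via fail)
[11] read 'b'  n0⇒n1
[12] read 'c'  n1⇒n2  ** P3@[12:12]
[13] read 'a'  n2⇒n9 (via fail)
[14] read 'c'  n9⇒n10  ** P3@[14:14]
[15] read 'c'  n10⇒n11  ** P3@[15:15],P4@[12:15]
[16] read 'a'  n11⇒n9 (via fail)
[17] read 'c'  n9⇒n10  ** P3@[17:17]
[18] read 'b'  n10⇒n5 (via fail)  ** P1@[17:18]
[19] read 'c'  n5⇒n14  ** P3@[19:19]
[20] read 'a'  n14⇒n9 (via fail)
[21] read 'a'  n9⇒n12
[22] read 'c'  n12⇒n13  ** P3@[22:22],P5@[19:22]
[23] read 'a'  n13⇒n9 (via fail)
[24] read 'b'  n9⇒n1 (via fail)
[25] read 'b'  n1⇒n1 (via fail)
[26] read 'c'  n1⇒n2  ** P3@[26:26]
[27] read 'b'  n2⇒n3  ** P0@[25:27],P1@[26:27]
[28] read 'a'  n3⇒n6
[29] read 'b'  n6⇒n7
[30] read 'a'  n7⇒n8  ** P2@[25:30]
[31] read 'a'  n8⇒n0 (via fail)
[32] read 'c'  n0⇒n4  ** P3@[32:32]
[33] read 'b'  n4⇒n5  ** P1@[32:33]
[34] read 'c'  n5⇒n14  ** P3@[34:34]
[35] read 'b'  n14⇒n15  ** P0@[33:35],P1@[34:35]
[36] read 'c'  n15⇒n16  ** P3@[36:36],P6@[32:36]
[37] read 'b'  n16⇒n15 (via fail)  ** P0@[35:37],P1@[36:37]
[38] read 'c'  n15⇒n16  ** P3@[38:38],P6@[34:38]
[39] read 'a'  n16⇒n9 (via fail)

Result: [[1,3],[2,1],[5,3],[6,0],[6,1],[9,2],[12,3],[14,3],[15,3],[15,4],[17,3],[18,1],[19,3],[22,3],[22,5],[26,3],[27,0],[27,1],[30,2],[32,3],[33,1],[34,3],[35,0],[35,1],[36,3],[36,6],[37,0],[37,1],[38,3],[38,6]]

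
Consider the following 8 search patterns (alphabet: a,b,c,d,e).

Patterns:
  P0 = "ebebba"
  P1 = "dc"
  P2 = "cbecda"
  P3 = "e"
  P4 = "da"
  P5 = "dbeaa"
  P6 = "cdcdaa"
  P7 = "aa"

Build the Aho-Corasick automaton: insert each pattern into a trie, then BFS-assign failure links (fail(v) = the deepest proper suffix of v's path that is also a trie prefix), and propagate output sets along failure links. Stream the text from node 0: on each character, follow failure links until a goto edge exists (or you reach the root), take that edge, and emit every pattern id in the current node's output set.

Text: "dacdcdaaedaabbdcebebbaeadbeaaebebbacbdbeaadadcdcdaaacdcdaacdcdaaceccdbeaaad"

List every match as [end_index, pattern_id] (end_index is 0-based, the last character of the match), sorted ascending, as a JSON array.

Construct AC machine:
Trie nodes:
  0='ε' goto a→25 c→9 d→7 e→1
  1='e' goto b→2  ←P3
  2='eb' goto e→3
  3='ebe' goto b→4
  4='ebeb' goto b→5
  5='ebebb' goto a→6
  6='ebebba' goto ·  ←P0
  7='d' goto a→15 b→16 c→8
  8='dc' goto ·  ←P1
  9='c' goto b→10 d→20
  10='cb' goto e→11
  11='cbe' goto c→12
  12='cbec' goto d→13
  13='cbecd' goto a→14
  14='cbecda' goto ·  ←P2
  15='da' goto ·  ←P4
  16='db' goto e→17
  17='dbe' goto a→18
  18='dbea' goto a→19
  19='dbeaa' goto ·  ←P5
  20='cd' goto c→21
  21='cdc' goto d→22
  22='cdcd' goto a→23
  23='cdcda' goto a→24
  24='cdcdaa' goto ·  ←P6
  25='a' goto a→26
  26='aa' goto ·  ←P7

BFS fail/out derivation:
  n1('e'): parent n0 fail=0; on 'e' 0 → fail=0;  out {3}∪∅={3}
  n7('d'): parent n0 fail=0; on 'd' 0 → fail=0;  out ∅∪∅=∅
  n9('c'): parent n0 fail=0; on 'c' 0 → fail=0;  out ∅∪∅=∅
  n25('a'): parent n0 fail=0; on 'a' 0 → fail=0;  out ∅∪∅=∅
  n2('eb'): parent n1 fail=0; on 'b' 0 → fail=0;  out ∅∪∅=∅
  n8('dc'): parent n7 fail=0; on 'c' 0 → fail=9;  out {1}∪∅={1}
  n10('cb'): parent n9 fail=0; on 'b' 0 → fail=0;  out ∅∪∅=∅
  n15('da'): parent n7 fail=0; on 'a' 0 → fail=25;  out {4}∪∅={4}
  n16('db'): parent n7 fail=0; on 'b' 0 → fail=0;  out ∅∪∅=∅
  n20('cd'): parent n9 fail=0; on 'd' 0 → fail=7;  out ∅∪∅=∅
  n26('aa'): parent n25 fail=0; on 'a' 0 → fail=25;  out {7}∪∅={7}
  n3('ebe'): parent n2 fail=0; on 'e' 0 → fail=1;  out ∅∪{3}={3}
  n11('cbe'): parent n10 fail=0; on 'e' 0 → fail=1;  out ∅∪{3}={3}
  n17('dbe'): parent n16 fail=0; on 'e' 0 → fail=1;  out ∅∪{3}={3}
  n21('cdc'): parent n20 fail=7; on 'c' 7 → fail=8;  out ∅∪{1}={1}
  n4('ebeb'): parent n3 fail=1; on 'b' 1 → fail=2;  out ∅∪∅=∅
  n12('cbec'): parent n11 fail=1; on 'c' 1→0 → fail=9;  out ∅∪∅=∅
  n18('dbea'): parent n17 fail=1; on 'a' 1→0 → fail=25;  out ∅∪∅=∅
  n22('cdcd'): parent n21 fail=8; on 'd' 8→9 → fail=20;  out ∅∪∅=∅
  n5('ebebb'): parent n4 fail=2; on 'b' 2→0 → fail=0;  out ∅∪∅=∅
  n13('cbecd'): parent n12 fail=9; on 'd' 9 → fail=20;  out ∅∪∅=∅
  n19('dbeaa'): parent n18 fail=25; on 'a' 25 → fail=26;  out {5}∪{7}={5,7}
  n23('cdcda'): parent n22 fail=20; on 'a' 20→7 → fail=15;  out ∅∪{4}={4}
  n6('ebebba'): parent n5 fail=0; on 'a' 0 → fail=25;  out {0}∪∅={0}
  n14('cbecda'): parent n13 fail=20; on 'a' 20→7 → fail=15;  out {2}∪{4}={2,4}
  n24('cdcdaa'): parent n23 fail=15; on 'a' 15→25 → fail=26;  out {6}∪{7}={6,7}

Scan:
i=0 'd': node 0→7
i=1 'a': node 7→15  ** P4@[0:1]
i=2 'c': node 15→9 ·f
i=3 'd': node 9→20
i=4 'c': node 20→21  ** P1@[3:4]
i=5 'd': node 21→22
i=6 'a': node 22→23  ** P4@[5:6]
i=7 'a': node 23→24  ** P6@[2:7],P7@[6:7]
i=8 'e': node 24→1 ·f  ** P3@[8:8]
i=9 'd': node 1→7 ·f
i=10 'a': node 7→15  ** P4@[9:10]
i=11 'a': node 15→26 ·f  ** P7@[10:11]
i=12 'b': node 26→0 ·f
i=13 'b': node 0→0
i=14 'd': node 0→7
i=15 'c': node 7→8  ** P1@[14:15]
i=16 'e': node 8→1 ·f  ** P3@[16:16]
i=17 'b': node 1→2
i=18 'e': node 2→3  ** P3@[18:18]
i=19 'b': node 3→4
i=20 'b': node 4→5
i=21 'a': node 5→6  ** P0@[16:21]
i=22 'e': node 6→1 ·f  ** P3@[22:22]
i=23 'a': node 1→25 ·f
i=24 'd': node 25→7 ·f
i=25 'b': node 7→16
i=26 'e': node 16→17  ** P3@[26:26]
i=27 'a': node 17→18
i=28 'a': node 18→19  ** P5@[24:28],P7@[27:28]
i=29 'e': node 19→1 ·f  ** P3@[29:29]
i=30 'b': node 1→2
i=31 'e': node 2→3  ** P3@[31:31]
i=32 'b': node 3→4
i=33 'b': node 4→5
i=34 'a': node 5→6  ** P0@[29:34]
i=35 'c': node 6→9 ·f
i=36 'b': node 9→10
i=37 'd': node 10→7 ·f
i=38 'b': node 7→16
i=39 'e': node 16→17  ** P3@[39:39]
i=40 'a': node 17→18
i=41 'a': node 18→19  ** P5@[37:41],P7@[40:41]
i=42 'd': node 19→7 ·f
i=43 'a': node 7→15  ** P4@[42:43]
i=44 'd': node 15→7 ·f
i=45 'c': node 7→8  ** P1@[44:45]
i=46 'd': node 8→20 ·f
i=47 'c': node 20→21  ** P1@[46:47]
i=48 'd': node 21→22
i=49 'a': node 22→23  ** P4@[48:49]
i=50 'a': node 23→24  ** P6@[45:50],P7@[49:50]
i=51 'a': node 24→26 ·f  ** P7@[50:51]
i=52 'c': node 26→9 ·f
i=53 'd': node 9→20
i=54 'c': node 20→21  ** P1@[53:54]
i=55 'd': node 21→22
i=56 'a': node 22→23  ** P4@[55:56]
i=57 'a': node 23→24  ** P6@[52:57],P7@[56:57]
i=58 'c': node 24→9 ·f
i=59 'd': node 9→20
i=60 'c': node 20→21  ** P1@[59:60]
i=61 'd': node 21→22
i=62 'a': node 22→23  ** P4@[61:62]
i=63 'a': node 23→24  ** P6@[58:63],P7@[62:63]
i=64 'c': node 24→9 ·f
i=65 'e': node 9→1 ·f  ** P3@[65:65]
i=66 'c': node 1→9 ·f
i=67 'c': node 9→9 ·f
i=68 'd': node 9→20
i=69 'b': node 20→16 ·f
i=70 'e': node 16→17  ** P3@[70:70]
i=71 'a': node 17→18
i=72 'a': node 18→19  ** P5@[68:72],P7@[71:72]
i=73 'a': node 19→26 ·f  ** P7@[72:73]
i=74 'd': node 26→7 ·f

Result: [[1,4],[4,1],[6,4],[7,6],[7,7],[8,3],[10,4],[11,7],[15,1],[16,3],[18,3],[21,0],[22,3],[26,3],[28,5],[28,7],[29,3],[31,3],[34,0],[39,3],[41,5],[41,7],[43,4],[45,1],[47,1],[49,4],[50,6],[50,7],[51,7],[54,1],[56,4],[57,6],[57,7],[60,1],[62,4],[63,6],[63,7],[65,3],[70,3],[72,5],[72,7],[73,7]]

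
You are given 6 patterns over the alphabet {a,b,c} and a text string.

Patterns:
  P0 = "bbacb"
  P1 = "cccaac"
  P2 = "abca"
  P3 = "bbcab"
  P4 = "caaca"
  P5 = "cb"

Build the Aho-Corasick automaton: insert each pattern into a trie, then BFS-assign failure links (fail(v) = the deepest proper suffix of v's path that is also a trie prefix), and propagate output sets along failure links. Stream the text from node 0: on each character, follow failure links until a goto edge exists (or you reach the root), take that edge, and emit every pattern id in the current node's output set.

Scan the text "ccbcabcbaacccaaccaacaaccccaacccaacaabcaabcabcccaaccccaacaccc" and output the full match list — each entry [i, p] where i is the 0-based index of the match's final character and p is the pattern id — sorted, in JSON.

Construct AC machine:
Trie (insert patterns):
  n0 'ε': a→12 b→1 c→6
  n1 'b': b→2
  n2 'bb': a→3 c→16
  n3 'bba': c→4
  n4 'bbac': b→5
  n5 'bbacb': ·  ←P0
  n6 'c': a→19 b→23 c→7
  n7 'cc': c→8
  n8 'ccc': a→9
  n9 'ccca': a→10
  n10 'cccaa': c→11
  n11 'cccaac': ·  ←P1
  n12 'a': b→13
  n13 'ab': c→14
  n14 'abc': a→15
  n15 'abca': ·  ←P2
  n16 'bbc': a→17
  n17 'bbca': b→18
  n18 'bbcab': ·  ←P3
  n19 'ca': a→20
  n20 'caa': c→21
  n21 'caac': a→22
  n22 'caaca': ·  ←P4
  n23 'cb': ·  ←P5

BFS fail/out derivation:
  n1('b'): parent n0 fail=0; on 'b' 0 → fail=0;  out ∅∪∅=∅
  n6('c'): parent n0 fail=0; on 'c' 0 → fail=0;  out ∅∪∅=∅
  n12('a'): parent n0 fail=0; on 'a' 0 → fail=0;  out ∅∪∅=∅
  n2('bb'): parent n1 fail=0; on 'b' 0 → fail=1;  out ∅∪∅=∅
  n7('cc'): parent n6 fail=0; on 'c' 0 → fail=6;  out ∅∪∅=∅
  n13('ab'): parent n12 fail=0; on 'b' 0 → fail=1;  out ∅∪∅=∅
  n19('ca'): parent n6 fail=0; on 'a' 0 → fail=12;  out ∅∪∅=∅
  n23('cb'): parent n6 fail=0; on 'b' 0 → fail=1;  out {5}∪∅={5}
  n3('bba'): parent n2 fail=1; on 'a' 1→0 → fail=12;  out ∅∪∅=∅
  n8('ccc'): parent n7 fail=6; on 'c' 6 → fail=7;  out ∅∪∅=∅
  n14('abc'): parent n13 fail=1; on 'c' 1→0 → fail=6;  out ∅∪∅=∅
  n16('bbc'): parent n2 fail=1; on 'c' 1→0 → fail=6;  out ∅∪∅=∅
  n20('caa'): parent n19 fail=12; on 'a' 12→0 → fail=12;  out ∅∪∅=∅
  n4('bbac'): parent n3 fail=12; on 'c' 12→0 → fail=6;  out ∅∪∅=∅
  n9('ccca'): parent n8 fail=7; on 'a' 7→6 → fail=19;  out ∅∪∅=∅
  n15('abca'): parent n14 fail=6; on 'a' 6 → fail=19;  out {2}∪∅={2}
  n17('bbca'): parent n16 fail=6; on 'a' 6 → fail=19;  out ∅∪∅=∅
  n21('caac'): parent n20 fail=12; on 'c' 12→0 → fail=6;  out ∅∪∅=∅
  n5('bbacb'): parent n4 fail=6; on 'b' 6 → fail=23;  out {0}∪{5}={0,5}
  n10('cccaa'): parent n9 fail=19; on 'a' 19 → fail=20;  out ∅∪∅=∅
  n18('bbcab'): parent n17 fail=19; on 'b' 19→12 → fail=13;  out {3}∪∅={3}
  n22('caaca'): parent n21 fail=6; on 'a' 6 → fail=19;  out {4}∪∅={4}
  n11('cccaac'): parent n10 fail=20; on 'c' 20 → fail=21;  out {1}∪∅={1}

Scan:
i=0 'c': node 0→6
i=1 'c': node 6→7
i=2 'b': node 7→23 ·f  → match P5@[1:2]
i=3 'c': node 23→6 ·f
i=4 'a': node 6→19
i=5 'b': node 19→13 ·f
i=6 'c': node 13→14
i=7 'b': node 14→23 ·f  → match P5@[6:7]
i=8 'a': node 23→12 ·f
i=9 'a': node 12→12 ·f
i=10 'c': node 12→6 ·f
i=11 'c': node 6→7
i=12 'c': node 7→8
i=13 'a': node 8→9
i=14 'a': node 9→10
i=15 'c': node 10→11  → match P1@[10:15]
i=16 'c': node 11→7 ·f
i=17 'a': node 7→19 ·f
i=18 'a': node 19→20
i=19 'c': node 20→21
i=20 'a': node 21→22  → match P4@[16:20]
i=21 'a': node 22→20 ·f
i=22 'c': node 20→21
i=23 'c': node 21→7 ·f
i=24 'c': node 7→8
i=25 'c': node 8→8 ·f
i=26 'a': node 8→9
i=27 'a': node 9→10
i=28 'c': node 10→11  → match P1@[23:28]
i=29 'c': node 11→7 ·f
i=30 'c': node 7→8
i=31 'a': node 8→9
i=32 'a': node 9→10
i=33 'c': node 10→11  → match P1@[28:33]
i=34 'a': node 11→22 ·f  → match P4@[30:34]
i=35 'a': node 22→20 ·f
i=36 'b': node 20→13 ·f
i=37 'c': node 13→14
i=38 'a': node 14→15  → match P2@[35:38]
i=39 'a': node 15→20 ·f
i=40 'b': node 20→13 ·f
i=41 'c': node 13→14
i=42 'a': node 14→15  → match P2@[39:42]
i=43 'b': node 15→13 ·f
i=44 'c': node 13→14
i=45 'c': node 14→7 ·f
i=46 'c': node 7→8
i=47 'a': node 8→9
i=48 'a': node 9→10
i=49 'c': node 10→11  → match P1@[44:49]
i=50 'c': node 11→7 ·f
i=51 'c': node 7→8
i=52 'c': node 8→8 ·f
i=53 'a': node 8→9
i=54 'a': node 9→10
i=55 'c': node 10→11  → match P1@[50:55]
i=56 'a': node 11→22 ·f  → match P4@[52:56]
i=57 'c': node 22→6 ·f
i=58 'c': node 6→7
i=59 'c': node 7→8

Result: [[2,5],[7,5],[15,1],[20,4],[28,1],[33,1],[34,4],[38,2],[42,2],[49,1],[55,1],[56,4]]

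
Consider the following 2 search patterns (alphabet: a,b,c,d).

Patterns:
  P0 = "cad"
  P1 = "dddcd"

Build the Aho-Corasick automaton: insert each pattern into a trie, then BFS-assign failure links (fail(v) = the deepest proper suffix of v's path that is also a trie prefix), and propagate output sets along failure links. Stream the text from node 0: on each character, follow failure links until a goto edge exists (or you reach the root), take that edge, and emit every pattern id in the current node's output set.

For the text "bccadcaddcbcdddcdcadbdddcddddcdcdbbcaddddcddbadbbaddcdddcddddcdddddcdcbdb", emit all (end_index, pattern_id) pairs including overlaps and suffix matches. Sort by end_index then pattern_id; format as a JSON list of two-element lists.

Construct AC machine:
Trie (insert patterns):
  n0 'ε': c→1 d→4
  n1 'c': a→2
  n2 'ca': d→3
  n3 'cad': ·  [P0 ends]
  n4 'd': d→5
  n5 'dd': d→6
  n6 'ddd': c→7
  n7 'dddc': d→8
  n8 'dddcd': ·  [P1 ends]

BFS fail/out derivation:
  n1('c'): parent n0 fail=0; on 'c' 0 → fail=0;  out ∅∪∅=∅
  n4('d'): parent n0 fail=0; on 'd' 0 → fail=0;  out ∅∪∅=∅
  n2('ca'): parent n1 fail=0; on 'a' 0 → fail=0;  out ∅∪∅=∅
  n5('dd'): parent n4 fail=0; on 'd' 0 → fail=4;  out ∅∪∅=∅
  n3('cad'): parent n2 fail=0; on 'd' 0 → fail=4;  out {0}∪∅={0}
  n6('ddd'): parent n5 fail=4; on 'd' 4 → fail=5;  out ∅∪∅=∅
  n7('dddc'): parent n6 fail=5; on 'c' 5→4→0 → fail=1;  out ∅∪∅=∅
  n8('dddcd'): parent n7 fail=1; on 'd' 1→0 → fail=4;  out {1}∪∅={1}

Text stream:
[0] read 'b'  n0⇒n0
[1] read 'c'  n0⇒n1
[2] read 'c'  n1⇒n1 (via fail)
[3] read 'a'  n1⇒n2
[4] read 'd'  n2⇒n3  → match P0@[2:4]
[5] read 'c'  n3⇒n1 (via fail)
[6] read 'a'  n1⇒n2
[7] read 'd'  n2⇒n3  → match P0@[5:7]
[8] read 'd'  n3⇒n5 (via fail)
[9] read 'c'  n5⇒n1 (via fail)
[10] read 'b'  n1⇒n0 (via fail)
[11] read 'c'  n0⇒n1
[12] read 'd'  n1⇒n4 (via fail)
[13] read 'd'  n4⇒n5
[14] read 'd'  n5⇒n6
[15] read 'c'  n6⇒n7
[16] read 'd'  n7⇒n8  → match P1@[12:16]
[17] read 'c'  n8⇒n1 (via fail)
[18] read 'a'  n1⇒n2
[19] read 'd'  n2⇒n3  → match P0@[17:19]
[20] read 'b'  n3⇒n0 (via fail)
[21] read 'd'  n0⇒n4
[22] read 'd'  n4⇒n5
[23] read 'd'  n5⇒n6
[24] read 'c'  n6⇒n7
[25] read 'd'  n7⇒n8  → match P1@[21:25]
[26] read 'd'  n8⇒n5 (via fail)
[27] read 'd'  n5⇒n6
[28] read 'd'  n6⇒n6 (via fail)
[29] read 'c'  n6⇒n7
[30] read 'd'  n7⇒n8  → match P1@[26:30]
[31] read 'c'  n8⇒n1 (via fail)
[32] read 'd'  n1⇒n4 (via fail)
[33] read 'b'  n4⇒n0 (via fail)
[34] read 'b'  n0⇒n0
[35] read 'c'  n0⇒n1
[36] read 'a'  n1⇒n2
[37] read 'd'  n2⇒n3  → match P0@[35:37]
[38] read 'd'  n3⇒n5 (via fail)
[39] read 'd'  n5⇒n6
[40] read 'd'  n6⇒n6 (via fail)
[41] read 'c'  n6⇒n7
[42] read 'd'  n7⇒n8  → match P1@[38:42]
[43] read 'd'  n8⇒n5 (via fail)
[44] read 'b'  n5⇒n0 (via fail)
[45] read 'a'  n0⇒n0
[46] read 'd'  n0⇒n4
[47] read 'b'  n4⇒n0 (via fail)
[48] read 'b'  n0⇒n0
[49] read 'a'  n0⇒n0
[50] read 'd'  n0⇒n4
[51] read 'd'  n4⇒n5
[52] read 'c'  n5⇒n1 (via fail)
[53] read 'd'  n1⇒n4 (via fail)
[54] read 'd'  n4⇒n5
[55] read 'd'  n5⇒n6
[56] read 'c'  n6⇒n7
[57] read 'd'  n7⇒n8  → match P1@[53:57]
[58] read 'd'  n8⇒n5 (via fail)
[59] read 'd'  n5⇒n6
[60] read 'd'  n6⇒n6 (via fail)
[61] read 'c'  n6⇒n7
[62] read 'd'  n7⇒n8  → match P1@[58:62]
[63] read 'd'  n8⇒n5 (via fail)
[64] read 'd'  n5⇒n6
[65] read 'd'  n6⇒n6 (via fail)
[66] read 'd'  n6⇒n6 (via fail)
[67] read 'c'  n6⇒n7
[68] read 'd'  n7⇒n8  → match P1@[64:68]
[69] read 'c'  n8⇒n1 (via fail)
[70] read 'b'  n1⇒n0 (via fail)
[71] read 'd'  n0⇒n4
[72] read 'b'  n4⇒n0 (via fail)

All matches (sorted): [[4,0],[7,0],[16,1],[19,0],[25,1],[30,1],[37,0],[42,1],[57,1],[62,1],[68,1]]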